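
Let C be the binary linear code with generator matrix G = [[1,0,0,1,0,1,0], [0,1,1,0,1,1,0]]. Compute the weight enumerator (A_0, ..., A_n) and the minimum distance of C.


Weight distribution: A_0 = 1, A_3 = 1, A_4 = 1, A_5 = 1. Minimum distance d = 3.

Enumerate all 2^2 = 4 messages m ∈ F_2^2.
For each, compute codeword c = mG in F_2^7, then tally its weight.
  m = 00 → c = 0000000, weight = 0.
  m = 10 → c = 1001010, weight = 3.
  m = 01 → c = 0110110, weight = 4.
  m = 11 → c = 1111100, weight = 5.
Tally weights:
  weight 0: 1 codewords.
  weight 3: 1 codewords.
  weight 4: 1 codewords.
  weight 5: 1 codewords.
Minimum distance d = smallest w > 0 with A_w > 0 = 3.
Sanity: Σ A_w = 4 = 2^2 = 4 ✓.


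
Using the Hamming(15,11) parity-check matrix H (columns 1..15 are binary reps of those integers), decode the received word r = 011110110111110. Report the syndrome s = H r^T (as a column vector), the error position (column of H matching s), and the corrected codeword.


s = (0, 0, 0, 1)^T, error position = 1, corrected codeword c = 111110110111110

Compute s = H r^T mod 2 one row at a time:
  s_1 = 1 + 0 + 1 + 1 + 1 + 1 + 1 + 0 = 6 ≡ 0 (mod 2).
  s_2 = 1 + 1 + 0 + 1 + 1 + 1 + 1 + 0 = 6 ≡ 0 (mod 2).
  s_3 = 1 + 1 + 0 + 1 + 1 + 1 + 1 + 0 = 6 ≡ 0 (mod 2).
  s_4 = 0 + 1 + 1 + 1 + 0 + 1 + 1 + 0 = 5 ≡ 1 (mod 2).
s = (0, 0, 0, 1)^T — this equals column 1 of H (binary 0001), so error is at position 1.
Correct: flip bit 1 of r = 011110110111110 to get c = 111110110111110.


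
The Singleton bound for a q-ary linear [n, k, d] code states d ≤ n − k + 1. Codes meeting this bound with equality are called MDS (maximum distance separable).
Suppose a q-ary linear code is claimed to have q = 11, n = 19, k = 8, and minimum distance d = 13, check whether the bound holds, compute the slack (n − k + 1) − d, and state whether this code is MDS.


Singleton RHS = n − k + 1 = 12, slack = -1, bound violated (no such code; not MDS).

Singleton bound: d ≤ n − k + 1.
Here n = 19, k = 8, so n − k + 1 = 12.
Given d = 13, check d ≤ 12: NO.
Slack = (n − k + 1) − d = -1.
The slack is negative: d = 13 exceeds n − k + 1 = 12 by 1, so the Singleton bound is violated and no linear [19, 8, 13]_11 code can exist. In particular it is not MDS (MDS requires d = n − k + 1 exactly).
Description: the claimed parameters are [19, 8, 13]_11; such a code would be impossible (violates the Singleton bound).


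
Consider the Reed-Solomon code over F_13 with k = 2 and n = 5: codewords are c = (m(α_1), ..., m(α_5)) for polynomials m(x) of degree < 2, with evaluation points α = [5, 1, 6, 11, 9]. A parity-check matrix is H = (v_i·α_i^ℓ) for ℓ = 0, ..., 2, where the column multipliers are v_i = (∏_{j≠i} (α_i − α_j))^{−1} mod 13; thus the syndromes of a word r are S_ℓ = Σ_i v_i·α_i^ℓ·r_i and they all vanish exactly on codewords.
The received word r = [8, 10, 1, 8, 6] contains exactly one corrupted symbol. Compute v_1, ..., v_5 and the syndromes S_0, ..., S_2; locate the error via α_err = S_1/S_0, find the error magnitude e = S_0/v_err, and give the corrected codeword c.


S = (8, 10, 6), error at position 4, error magnitude e = 3, c = [8, 10, 1, 5, 6].

Step 1: column multipliers v_i = (∏_{j≠i}(α_i − α_j))^{−1} mod 13.
  i = 1 (α = 5): (5−1)(5−6)(5−11)(5−9) = 4·(−1)·(−6)·(−4) = −96 ≡ 8, so v_1 = 8^{−1} = 5 (mod 13).
  i = 2 (α = 1): (1−5)(1−6)(1−11)(1−9) = (−4)·(−5)·(−10)·(−8) = 1600 ≡ 1, so v_2 = 1^{−1} = 1 (mod 13).
  i = 3 (α = 6): (6−5)(6−1)(6−11)(6−9) = 1·5·(−5)·(−3) = 75 ≡ 10, so v_3 = 10^{−1} = 4 (mod 13).
  i = 4 (α = 11): (11−5)(11−1)(11−6)(11−9) = 6·10·5·2 = 600 ≡ 2, so v_4 = 2^{−1} = 7 (mod 13).
  i = 5 (α = 9): (9−5)(9−1)(9−6)(9−11) = 4·8·3·(−2) = −192 ≡ 3, so v_5 = 3^{−1} = 9 (mod 13).
  v = [5, 1, 4, 7, 9].
Step 2: syndromes of r = [8, 10, 1, 8, 6] (all sums mod 13).
  S_0 = Σ v_i r_i = 5·8 + 1·10 + 4·1 + 7·8 + 9·6 = 164 ≡ 8.
  S_1 = Σ v_i α_i r_i = 5·5·8 + 1·1·10 + 4·6·1 + 7·11·8 + 9·9·6 = 1336 ≡ 10.
  α_i^2 mod 13 = [12, 1, 10, 4, 3].
  S_2 = Σ v_i α_i^2 r_i = 5·12·8 + 1·1·10 + 4·10·1 + 7·4·8 + 9·3·6 = 916 ≡ 6.
  S = (8, 10, 6) ≠ 0, so r is not a codeword (an error is present).
Step 3: locate the error. For a single error e at position i, S_ℓ = v_i·e·α_i^ℓ, so α_err = S_1/S_0.
  S_0^{−1} = 8^{−1} = 5 (mod 13), so α_err = 10·5 = 50 ≡ 11 = α_4. Error position i = 4.
  Consistency check: S_2/S_1 = 6·4 = 24 ≡ 11 = α_err ✓ (single-error assumption holds).
Step 4: error magnitude e = S_0/v_4 = S_0·∏_{j≠4}(α_4 − α_j) = 8·2 = 16 ≡ 3 (mod 13).
Step 5: correct position 4: c_4 = r_4 − e = 8 − 3 ≡ 5 (mod 13). Hence c = [8, 10, 1, 5, 6].
  Check: interpolating c through the α_i gives m(x) = 4 + 6·x (degree < 2) with m(α_i) = c_i for every i, so c is indeed a codeword.


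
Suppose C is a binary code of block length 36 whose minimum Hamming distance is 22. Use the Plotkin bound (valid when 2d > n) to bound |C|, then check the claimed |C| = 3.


Plotkin bound M ≤ 4; given |C| = 3 ≤ bound (satisfied).

Check applicability: 2d = 44, n = 36.
2d − n = 8 > 0, so Plotkin applies.
Compute d/(2d−n) = 22/8 ≈ 2.7500.
⌊d/(2d−n)⌋ = 2.
Plotkin bound: M ≤ 2·2 = 4.
Given |C| = 3, check: satisfied.
This |C| is below the Plotkin bound.


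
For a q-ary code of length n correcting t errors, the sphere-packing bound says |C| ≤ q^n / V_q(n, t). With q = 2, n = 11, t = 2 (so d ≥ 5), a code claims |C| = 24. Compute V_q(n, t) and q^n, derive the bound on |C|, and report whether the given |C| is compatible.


V_q(n, t) = 67, q^n = 2048, Hamming bound = 30, |C| = 24 ≤ bound (satisfied).

Step 1: Compute V_q(n, t) = Σ_{j=0}^2 C(n, j) (q−1)^j.
  j = 0: C(11,0)·(1)^0 = 1·1 = 1.
  j = 1: C(11,1)·(1)^1 = 11·1 = 11.
  j = 2: C(11,2)·(1)^2 = 55·1 = 55.
  V_q(n, t) = 1 + 11 + 55 = 67.
Step 2: q^n = 2^11 = 2048.
Step 3: Hamming bound ⌊q^n / V_q(n,t)⌋ = ⌊2048/67⌋ = 30.
Step 4: Compare |C| = 24 to 30: satisfied.
The claimed |C| lies below the Hamming bound.


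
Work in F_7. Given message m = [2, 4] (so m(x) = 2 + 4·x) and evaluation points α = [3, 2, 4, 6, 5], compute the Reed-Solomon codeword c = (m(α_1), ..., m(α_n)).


c = [0, 3, 4, 5, 1]

Message polynomial: m(x) = 2 + 4·x (mod 7).
For each evaluation point α_i, compute m(α_i) mod 7:
  α_1 = 3: Horner steps 4 → 0, so m(3) = 0.
  α_2 = 2: Horner steps 4 → 3, so m(2) = 3.
  α_3 = 4: Horner steps 4 → 4, so m(4) = 4.
  α_4 = 6: Horner steps 4 → 5, so m(6) = 5.
  α_5 = 5: Horner steps 4 → 1, so m(5) = 1.
Codeword c = [0, 3, 4, 5, 1] ∈ F_7^5.


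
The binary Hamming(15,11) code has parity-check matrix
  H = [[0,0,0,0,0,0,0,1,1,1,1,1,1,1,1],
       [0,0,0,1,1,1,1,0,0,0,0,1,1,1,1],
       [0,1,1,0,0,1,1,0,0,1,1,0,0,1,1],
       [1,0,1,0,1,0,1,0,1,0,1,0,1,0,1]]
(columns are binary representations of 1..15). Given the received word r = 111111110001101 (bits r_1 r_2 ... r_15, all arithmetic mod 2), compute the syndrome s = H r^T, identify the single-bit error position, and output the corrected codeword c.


s = (0, 1, 1, 0)^T, error position = 6, corrected codeword c = 111110110001101

Compute s = H r^T mod 2 one row at a time:
  s_1 = 1 + 0 + 0 + 0 + 1 + 1 + 0 + 1 = 4 ≡ 0 (mod 2).
  s_2 = 1 + 1 + 1 + 1 + 1 + 1 + 0 + 1 = 7 ≡ 1 (mod 2).
  s_3 = 1 + 1 + 1 + 1 + 0 + 0 + 0 + 1 = 5 ≡ 1 (mod 2).
  s_4 = 1 + 1 + 1 + 1 + 0 + 0 + 1 + 1 = 6 ≡ 0 (mod 2).
s = (0, 1, 1, 0)^T — this equals column 6 of H (binary 0110), so error is at position 6.
Correct: flip bit 6 of r = 111111110001101 to get c = 111110110001101.


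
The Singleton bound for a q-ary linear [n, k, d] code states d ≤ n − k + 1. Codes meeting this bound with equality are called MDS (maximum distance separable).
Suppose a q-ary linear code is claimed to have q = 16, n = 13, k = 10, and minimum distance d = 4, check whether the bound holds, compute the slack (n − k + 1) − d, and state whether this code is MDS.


Singleton RHS = n − k + 1 = 4, slack = 0, bound satisfied, MDS.

Singleton bound: d ≤ n − k + 1.
Here n = 13, k = 10, so n − k + 1 = 4.
Given d = 4, check d ≤ 4: YES.
Slack = (n − k + 1) − d = 0.
The code is MDS (slack = 0).
Description: the claimed parameters are [13, 10, 4]_16; such a code would be MDS (meets Singleton bound).


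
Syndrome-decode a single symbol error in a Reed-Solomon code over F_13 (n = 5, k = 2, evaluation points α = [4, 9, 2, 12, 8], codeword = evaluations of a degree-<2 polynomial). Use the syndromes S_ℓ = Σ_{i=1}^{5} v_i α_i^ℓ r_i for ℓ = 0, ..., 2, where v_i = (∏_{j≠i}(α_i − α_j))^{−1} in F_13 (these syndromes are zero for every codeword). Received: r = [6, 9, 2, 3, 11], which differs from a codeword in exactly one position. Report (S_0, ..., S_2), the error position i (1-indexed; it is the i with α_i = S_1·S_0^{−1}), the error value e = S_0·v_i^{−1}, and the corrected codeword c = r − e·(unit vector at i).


S = (12, 11, 9), error at position 3, error magnitude e = 5, c = [6, 9, 10, 3, 11].

Step 1: column multipliers v_i = (∏_{j≠i}(α_i − α_j))^{−1} mod 13.
  i = 1 (α = 4): (4−9)(4−2)(4−12)(4−8) = (−5)·2·(−8)·(−4) = −320 ≡ 5, so v_1 = 5^{−1} = 8 (mod 13).
  i = 2 (α = 9): (9−4)(9−2)(9−12)(9−8) = 5·7·(−3)·1 = −105 ≡ 12, so v_2 = 12^{−1} = 12 (mod 13).
  i = 3 (α = 2): (2−4)(2−9)(2−12)(2−8) = (−2)·(−7)·(−10)·(−6) = 840 ≡ 8, so v_3 = 8^{−1} = 5 (mod 13).
  i = 4 (α = 12): (12−4)(12−9)(12−2)(12−8) = 8·3·10·4 = 960 ≡ 11, so v_4 = 11^{−1} = 6 (mod 13).
  i = 5 (α = 8): (8−4)(8−9)(8−2)(8−12) = 4·(−1)·6·(−4) = 96 ≡ 5, so v_5 = 5^{−1} = 8 (mod 13).
  v = [8, 12, 5, 6, 8].
Step 2: syndromes of r = [6, 9, 2, 3, 11] (all sums mod 13).
  S_0 = Σ v_i r_i = 8·6 + 12·9 + 5·2 + 6·3 + 8·11 = 272 ≡ 12.
  S_1 = Σ v_i α_i r_i = 8·4·6 + 12·9·9 + 5·2·2 + 6·12·3 + 8·8·11 = 2104 ≡ 11.
  α_i^2 mod 13 = [3, 3, 4, 1, 12].
  S_2 = Σ v_i α_i^2 r_i = 8·3·6 + 12·3·9 + 5·4·2 + 6·1·3 + 8·12·11 = 1582 ≡ 9.
  S = (12, 11, 9) ≠ 0, so r is not a codeword (an error is present).
Step 3: locate the error. For a single error e at position i, S_ℓ = v_i·e·α_i^ℓ, so α_err = S_1/S_0.
  S_0^{−1} = 12^{−1} = 12 (mod 13), so α_err = 11·12 = 132 ≡ 2 = α_3. Error position i = 3.
  Consistency check: S_2/S_1 = 9·6 = 54 ≡ 2 = α_err ✓ (single-error assumption holds).
Step 4: error magnitude e = S_0/v_3 = S_0·∏_{j≠3}(α_3 − α_j) = 12·8 = 96 ≡ 5 (mod 13).
Step 5: correct position 3: c_3 = r_3 − e = 2 − 5 ≡ 10 (mod 13). Hence c = [6, 9, 10, 3, 11].
  Check: interpolating c through the α_i gives m(x) = 1 + 11·x (degree < 2) with m(α_i) = c_i for every i, so c is indeed a codeword.


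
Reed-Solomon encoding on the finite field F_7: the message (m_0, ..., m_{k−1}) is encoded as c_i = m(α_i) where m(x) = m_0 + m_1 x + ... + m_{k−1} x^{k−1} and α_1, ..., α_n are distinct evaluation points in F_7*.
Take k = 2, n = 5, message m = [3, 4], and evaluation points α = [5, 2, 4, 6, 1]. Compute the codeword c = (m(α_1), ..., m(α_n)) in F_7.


c = [2, 4, 5, 6, 0]

Message polynomial: m(x) = 3 + 4·x (mod 7).
For each evaluation point α_i, compute m(α_i) mod 7:
  α_1 = 5: Horner steps 4 → 2, so m(5) = 2.
  α_2 = 2: Horner steps 4 → 4, so m(2) = 4.
  α_3 = 4: Horner steps 4 → 5, so m(4) = 5.
  α_4 = 6: Horner steps 4 → 6, so m(6) = 6.
  α_5 = 1: Horner steps 4 → 0, so m(1) = 0.
Codeword c = [2, 4, 5, 6, 0] ∈ F_7^5.


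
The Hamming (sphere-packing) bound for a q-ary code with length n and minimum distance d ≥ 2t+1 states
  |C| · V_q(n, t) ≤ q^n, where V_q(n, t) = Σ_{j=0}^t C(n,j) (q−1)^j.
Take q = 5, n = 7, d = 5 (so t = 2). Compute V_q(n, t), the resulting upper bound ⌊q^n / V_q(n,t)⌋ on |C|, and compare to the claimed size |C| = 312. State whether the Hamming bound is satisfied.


V_q(n, t) = 365, q^n = 78125, Hamming bound = 214, |C| = 312 > bound (violated).

Step 1: Compute V_q(n, t) = Σ_{j=0}^2 C(n, j) (q−1)^j.
  j = 0: C(7,0)·(4)^0 = 1·1 = 1.
  j = 1: C(7,1)·(4)^1 = 7·4 = 28.
  j = 2: C(7,2)·(4)^2 = 21·16 = 336.
  V_q(n, t) = 1 + 28 + 336 = 365.
Step 2: q^n = 5^7 = 78125.
Step 3: Hamming bound ⌊q^n / V_q(n,t)⌋ = ⌊78125/365⌋ = 214.
Step 4: Compare |C| = 312 to 214: violated.
The claimed |C| lies above the Hamming bound, so no 5-ary code of length 7 with d ≥ 5 can have 312 codewords.


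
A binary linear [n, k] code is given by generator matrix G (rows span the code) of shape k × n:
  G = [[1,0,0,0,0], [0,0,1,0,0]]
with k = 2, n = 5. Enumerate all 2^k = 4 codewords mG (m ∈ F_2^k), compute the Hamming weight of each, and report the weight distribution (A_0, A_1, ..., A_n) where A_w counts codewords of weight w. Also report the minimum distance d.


Weight distribution: A_0 = 1, A_1 = 2, A_2 = 1. Minimum distance d = 1.

Enumerate all 2^2 = 4 messages m ∈ F_2^2.
For each, compute codeword c = mG in F_2^5, then tally its weight.
  m = 00 → c = 00000, weight = 0.
  m = 10 → c = 10000, weight = 1.
  m = 01 → c = 00100, weight = 1.
  m = 11 → c = 10100, weight = 2.
Tally weights:
  weight 0: 1 codewords.
  weight 1: 2 codewords.
  weight 2: 1 codewords.
Minimum distance d = smallest w > 0 with A_w > 0 = 1.
Sanity: Σ A_w = 4 = 2^2 = 4 ✓.


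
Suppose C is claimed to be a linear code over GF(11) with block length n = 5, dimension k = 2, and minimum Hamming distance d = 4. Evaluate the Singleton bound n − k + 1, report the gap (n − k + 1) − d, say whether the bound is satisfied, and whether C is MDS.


Singleton RHS = n − k + 1 = 4, slack = 0, bound satisfied, MDS.

Singleton bound: d ≤ n − k + 1.
Here n = 5, k = 2, so n − k + 1 = 4.
Given d = 4, check d ≤ 4: YES.
Slack = (n − k + 1) − d = 0.
The code is MDS (slack = 0).
Description: the claimed parameters are [5, 2, 4]_11; such a code would be MDS (meets Singleton bound).


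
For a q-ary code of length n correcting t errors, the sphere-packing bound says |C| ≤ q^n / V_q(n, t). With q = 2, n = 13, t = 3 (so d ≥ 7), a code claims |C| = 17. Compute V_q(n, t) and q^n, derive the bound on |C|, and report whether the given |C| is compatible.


V_q(n, t) = 378, q^n = 8192, Hamming bound = 21, |C| = 17 ≤ bound (satisfied).

Step 1: Compute V_q(n, t) = Σ_{j=0}^3 C(n, j) (q−1)^j.
  j = 0: C(13,0)·(1)^0 = 1·1 = 1.
  j = 1: C(13,1)·(1)^1 = 13·1 = 13.
  j = 2: C(13,2)·(1)^2 = 78·1 = 78.
  j = 3: C(13,3)·(1)^3 = 286·1 = 286.
  V_q(n, t) = 1 + 13 + 78 + 286 = 378.
Step 2: q^n = 2^13 = 8192.
Step 3: Hamming bound ⌊q^n / V_q(n,t)⌋ = ⌊8192/378⌋ = 21.
Step 4: Compare |C| = 17 to 21: satisfied.
The claimed |C| lies below the Hamming bound.


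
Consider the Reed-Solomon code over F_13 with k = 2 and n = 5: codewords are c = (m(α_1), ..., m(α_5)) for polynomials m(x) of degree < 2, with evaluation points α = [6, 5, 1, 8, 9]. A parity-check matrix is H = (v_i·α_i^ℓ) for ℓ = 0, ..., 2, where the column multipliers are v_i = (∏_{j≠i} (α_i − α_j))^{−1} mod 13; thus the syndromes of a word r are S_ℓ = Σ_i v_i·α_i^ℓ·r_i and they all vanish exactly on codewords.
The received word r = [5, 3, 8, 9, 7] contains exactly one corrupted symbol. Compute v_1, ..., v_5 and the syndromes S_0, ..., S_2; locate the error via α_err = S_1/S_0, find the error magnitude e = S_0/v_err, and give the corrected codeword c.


S = (7, 11, 8), error at position 5, error magnitude e = 9, c = [5, 3, 8, 9, 11].

Step 1: column multipliers v_i = (∏_{j≠i}(α_i − α_j))^{−1} mod 13.
  i = 1 (α = 6): (6−5)(6−1)(6−8)(6−9) = 1·5·(−2)·(−3) = 30 ≡ 4, so v_1 = 4^{−1} = 10 (mod 13).
  i = 2 (α = 5): (5−6)(5−1)(5−8)(5−9) = (−1)·4·(−3)·(−4) = −48 ≡ 4, so v_2 = 4^{−1} = 10 (mod 13).
  i = 3 (α = 1): (1−6)(1−5)(1−8)(1−9) = (−5)·(−4)·(−7)·(−8) = 1120 ≡ 2, so v_3 = 2^{−1} = 7 (mod 13).
  i = 4 (α = 8): (8−6)(8−5)(8−1)(8−9) = 2·3·7·(−1) = −42 ≡ 10, so v_4 = 10^{−1} = 4 (mod 13).
  i = 5 (α = 9): (9−6)(9−5)(9−1)(9−8) = 3·4·8·1 = 96 ≡ 5, so v_5 = 5^{−1} = 8 (mod 13).
  v = [10, 10, 7, 4, 8].
Step 2: syndromes of r = [5, 3, 8, 9, 7] (all sums mod 13).
  S_0 = Σ v_i r_i = 10·5 + 10·3 + 7·8 + 4·9 + 8·7 = 228 ≡ 7.
  S_1 = Σ v_i α_i r_i = 10·6·5 + 10·5·3 + 7·1·8 + 4·8·9 + 8·9·7 = 1298 ≡ 11.
  α_i^2 mod 13 = [10, 12, 1, 12, 3].
  S_2 = Σ v_i α_i^2 r_i = 10·10·5 + 10·12·3 + 7·1·8 + 4·12·9 + 8·3·7 = 1516 ≡ 8.
  S = (7, 11, 8) ≠ 0, so r is not a codeword (an error is present).
Step 3: locate the error. For a single error e at position i, S_ℓ = v_i·e·α_i^ℓ, so α_err = S_1/S_0.
  S_0^{−1} = 7^{−1} = 2 (mod 13), so α_err = 11·2 = 22 ≡ 9 = α_5. Error position i = 5.
  Consistency check: S_2/S_1 = 8·6 = 48 ≡ 9 = α_err ✓ (single-error assumption holds).
Step 4: error magnitude e = S_0/v_5 = S_0·∏_{j≠5}(α_5 − α_j) = 7·5 = 35 ≡ 9 (mod 13).
Step 5: correct position 5: c_5 = r_5 − e = 7 − 9 ≡ 11 (mod 13). Hence c = [5, 3, 8, 9, 11].
  Check: interpolating c through the α_i gives m(x) = 6 + 2·x (degree < 2) with m(α_i) = c_i for every i, so c is indeed a codeword.


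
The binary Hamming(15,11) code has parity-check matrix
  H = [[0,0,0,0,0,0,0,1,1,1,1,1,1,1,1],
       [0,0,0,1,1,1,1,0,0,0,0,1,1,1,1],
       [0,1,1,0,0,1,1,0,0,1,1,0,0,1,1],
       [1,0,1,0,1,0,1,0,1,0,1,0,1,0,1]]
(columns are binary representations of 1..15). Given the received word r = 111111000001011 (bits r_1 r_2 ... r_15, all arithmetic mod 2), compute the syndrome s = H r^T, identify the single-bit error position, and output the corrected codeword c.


s = (1, 0, 1, 0)^T, error position = 10, corrected codeword c = 111111000101011

Compute s = H r^T mod 2 one row at a time:
  s_1 = 0 + 0 + 0 + 0 + 1 + 0 + 1 + 1 = 3 ≡ 1 (mod 2).
  s_2 = 1 + 1 + 1 + 0 + 1 + 0 + 1 + 1 = 6 ≡ 0 (mod 2).
  s_3 = 1 + 1 + 1 + 0 + 0 + 0 + 1 + 1 = 5 ≡ 1 (mod 2).
  s_4 = 1 + 1 + 1 + 0 + 0 + 0 + 0 + 1 = 4 ≡ 0 (mod 2).
s = (1, 0, 1, 0)^T — this equals column 10 of H (binary 1010), so error is at position 10.
Correct: flip bit 10 of r = 111111000001011 to get c = 111111000101011.


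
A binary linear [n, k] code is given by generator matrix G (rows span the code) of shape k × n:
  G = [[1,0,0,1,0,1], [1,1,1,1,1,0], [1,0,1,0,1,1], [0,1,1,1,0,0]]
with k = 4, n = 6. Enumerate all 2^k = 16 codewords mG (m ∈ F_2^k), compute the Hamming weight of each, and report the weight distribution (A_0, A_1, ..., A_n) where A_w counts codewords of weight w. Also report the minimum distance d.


Weight distribution: A_0 = 1, A_2 = 4, A_3 = 6, A_4 = 3, A_5 = 2. Minimum distance d = 2.

Enumerate all 2^4 = 16 messages m ∈ F_2^4.
For each, compute codeword c = mG in F_2^6, then tally its weight.
  m = 0000 → c = 000000, weight = 0.
  m = 1000 → c = 100101, weight = 3.
  m = 0100 → c = 111110, weight = 5.
  m = 1100 → c = 011011, weight = 4.
  m = 0010 → c = 101011, weight = 4.
  m = 1010 → c = 001110, weight = 3.
  m = 0110 → c = 010101, weight = 3.
  m = 1110 → c = 110000, weight = 2.
  m = 0001 → c = 011100, weight = 3.
  m = 1001 → c = 111001, weight = 4.
  m = 0101 → c = 100010, weight = 2.
  m = 1101 → c = 000111, weight = 3.
  m = 0011 → c = 110111, weight = 5.
  m = 1011 → c = 010010, weight = 2.
  m = 0111 → c = 001001, weight = 2.
  m = 1111 → c = 101100, weight = 3.
Tally weights:
  weight 0: 1 codewords.
  weight 2: 4 codewords.
  weight 3: 6 codewords.
  weight 4: 3 codewords.
  weight 5: 2 codewords.
Minimum distance d = smallest w > 0 with A_w > 0 = 2.
Sanity: Σ A_w = 16 = 2^4 = 16 ✓.


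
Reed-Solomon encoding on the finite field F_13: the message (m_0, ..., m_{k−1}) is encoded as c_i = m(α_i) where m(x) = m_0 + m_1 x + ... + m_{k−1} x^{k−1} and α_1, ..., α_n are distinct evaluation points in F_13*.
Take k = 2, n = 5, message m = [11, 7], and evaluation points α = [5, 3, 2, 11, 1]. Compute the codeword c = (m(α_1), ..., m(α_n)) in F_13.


c = [7, 6, 12, 10, 5]

Message polynomial: m(x) = 11 + 7·x (mod 13).
For each evaluation point α_i, compute m(α_i) mod 13:
  α_1 = 5: Horner steps 7 → 7, so m(5) = 7.
  α_2 = 3: Horner steps 7 → 6, so m(3) = 6.
  α_3 = 2: Horner steps 7 → 12, so m(2) = 12.
  α_4 = 11: Horner steps 7 → 10, so m(11) = 10.
  α_5 = 1: Horner steps 7 → 5, so m(1) = 5.
Codeword c = [7, 6, 12, 10, 5] ∈ F_13^5.


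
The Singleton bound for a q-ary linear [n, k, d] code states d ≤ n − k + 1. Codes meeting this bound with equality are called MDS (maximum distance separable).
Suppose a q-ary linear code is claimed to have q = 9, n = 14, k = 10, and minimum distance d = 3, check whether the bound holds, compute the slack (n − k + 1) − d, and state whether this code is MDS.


Singleton RHS = n − k + 1 = 5, slack = 2, bound satisfied, not MDS.

Singleton bound: d ≤ n − k + 1.
Here n = 14, k = 10, so n − k + 1 = 5.
Given d = 3, check d ≤ 5: YES.
Slack = (n − k + 1) − d = 2.
The code is NOT MDS (slack = 2 > 0).
Description: the claimed parameters are [14, 10, 3]_9; such a code would be non-MDS.


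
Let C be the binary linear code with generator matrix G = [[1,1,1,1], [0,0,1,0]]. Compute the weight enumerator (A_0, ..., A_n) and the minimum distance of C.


Weight distribution: A_0 = 1, A_1 = 1, A_3 = 1, A_4 = 1. Minimum distance d = 1.

Enumerate all 2^2 = 4 messages m ∈ F_2^2.
For each, compute codeword c = mG in F_2^4, then tally its weight.
  m = 00 → c = 0000, weight = 0.
  m = 10 → c = 1111, weight = 4.
  m = 01 → c = 0010, weight = 1.
  m = 11 → c = 1101, weight = 3.
Tally weights:
  weight 0: 1 codewords.
  weight 1: 1 codewords.
  weight 3: 1 codewords.
  weight 4: 1 codewords.
Minimum distance d = smallest w > 0 with A_w > 0 = 1.
Sanity: Σ A_w = 4 = 2^2 = 4 ✓.


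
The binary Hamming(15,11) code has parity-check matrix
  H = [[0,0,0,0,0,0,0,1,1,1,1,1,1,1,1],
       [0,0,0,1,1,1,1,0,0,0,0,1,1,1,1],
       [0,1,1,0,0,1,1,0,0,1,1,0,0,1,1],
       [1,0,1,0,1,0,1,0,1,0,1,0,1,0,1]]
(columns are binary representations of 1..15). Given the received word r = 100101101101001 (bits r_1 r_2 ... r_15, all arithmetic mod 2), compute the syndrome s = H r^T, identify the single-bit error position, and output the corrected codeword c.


s = (0, 1, 0, 0)^T, error position = 4, corrected codeword c = 100001101101001

Compute s = H r^T mod 2 one row at a time:
  s_1 = 0 + 1 + 1 + 0 + 1 + 0 + 0 + 1 = 4 ≡ 0 (mod 2).
  s_2 = 1 + 0 + 1 + 1 + 1 + 0 + 0 + 1 = 5 ≡ 1 (mod 2).
  s_3 = 0 + 0 + 1 + 1 + 1 + 0 + 0 + 1 = 4 ≡ 0 (mod 2).
  s_4 = 1 + 0 + 0 + 1 + 1 + 0 + 0 + 1 = 4 ≡ 0 (mod 2).
s = (0, 1, 0, 0)^T — this equals column 4 of H (binary 0100), so error is at position 4.
Correct: flip bit 4 of r = 100101101101001 to get c = 100001101101001.


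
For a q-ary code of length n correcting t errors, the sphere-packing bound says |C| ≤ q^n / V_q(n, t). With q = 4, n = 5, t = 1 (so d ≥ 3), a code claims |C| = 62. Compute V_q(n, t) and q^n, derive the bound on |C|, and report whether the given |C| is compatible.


V_q(n, t) = 16, q^n = 1024, Hamming bound = 64, |C| = 62 ≤ bound (satisfied).

Step 1: Compute V_q(n, t) = Σ_{j=0}^1 C(n, j) (q−1)^j.
  j = 0: C(5,0)·(3)^0 = 1·1 = 1.
  j = 1: C(5,1)·(3)^1 = 5·3 = 15.
  V_q(n, t) = 1 + 15 = 16.
Step 2: q^n = 4^5 = 1024.
Step 3: Hamming bound ⌊q^n / V_q(n,t)⌋ = ⌊1024/16⌋ = 64.
Step 4: Compare |C| = 62 to 64: satisfied.
The claimed |C| lies below the Hamming bound.


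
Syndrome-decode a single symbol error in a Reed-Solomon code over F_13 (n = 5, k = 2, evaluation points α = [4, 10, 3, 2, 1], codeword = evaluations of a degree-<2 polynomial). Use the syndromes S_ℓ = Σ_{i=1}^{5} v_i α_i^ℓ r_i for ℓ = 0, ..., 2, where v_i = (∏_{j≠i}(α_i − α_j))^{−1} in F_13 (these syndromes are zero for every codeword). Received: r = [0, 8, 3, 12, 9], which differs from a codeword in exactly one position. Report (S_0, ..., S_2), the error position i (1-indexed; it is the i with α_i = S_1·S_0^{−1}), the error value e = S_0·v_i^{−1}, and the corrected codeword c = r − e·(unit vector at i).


S = (11, 9, 5), error at position 4, error magnitude e = 6, c = [0, 8, 3, 6, 9].

Step 1: column multipliers v_i = (∏_{j≠i}(α_i − α_j))^{−1} mod 13.
  i = 1 (α = 4): (4−10)(4−3)(4−2)(4−1) = (−6)·1·2·3 = −36 ≡ 3, so v_1 = 3^{−1} = 9 (mod 13).
  i = 2 (α = 10): (10−4)(10−3)(10−2)(10−1) = 6·7·8·9 = 3024 ≡ 8, so v_2 = 8^{−1} = 5 (mod 13).
  i = 3 (α = 3): (3−4)(3−10)(3−2)(3−1) = (−1)·(−7)·1·2 = 14 ≡ 1, so v_3 = 1^{−1} = 1 (mod 13).
  i = 4 (α = 2): (2−4)(2−10)(2−3)(2−1) = (−2)·(−8)·(−1)·1 = −16 ≡ 10, so v_4 = 10^{−1} = 4 (mod 13).
  i = 5 (α = 1): (1−4)(1−10)(1−3)(1−2) = (−3)·(−9)·(−2)·(−1) = 54 ≡ 2, so v_5 = 2^{−1} = 7 (mod 13).
  v = [9, 5, 1, 4, 7].
Step 2: syndromes of r = [0, 8, 3, 12, 9] (all sums mod 13).
  S_0 = Σ v_i r_i = 9·0 + 5·8 + 1·3 + 4·12 + 7·9 = 154 ≡ 11.
  S_1 = Σ v_i α_i r_i = 9·4·0 + 5·10·8 + 1·3·3 + 4·2·12 + 7·1·9 = 568 ≡ 9.
  α_i^2 mod 13 = [3, 9, 9, 4, 1].
  S_2 = Σ v_i α_i^2 r_i = 9·3·0 + 5·9·8 + 1·9·3 + 4·4·12 + 7·1·9 = 642 ≡ 5.
  S = (11, 9, 5) ≠ 0, so r is not a codeword (an error is present).
Step 3: locate the error. For a single error e at position i, S_ℓ = v_i·e·α_i^ℓ, so α_err = S_1/S_0.
  S_0^{−1} = 11^{−1} = 6 (mod 13), so α_err = 9·6 = 54 ≡ 2 = α_4. Error position i = 4.
  Consistency check: S_2/S_1 = 5·3 = 15 ≡ 2 = α_err ✓ (single-error assumption holds).
Step 4: error magnitude e = S_0/v_4 = S_0·∏_{j≠4}(α_4 − α_j) = 11·10 = 110 ≡ 6 (mod 13).
Step 5: correct position 4: c_4 = r_4 − e = 12 − 6 ≡ 6 (mod 13). Hence c = [0, 8, 3, 6, 9].
  Check: interpolating c through the α_i gives m(x) = 12 + 10·x (degree < 2) with m(α_i) = c_i for every i, so c is indeed a codeword.


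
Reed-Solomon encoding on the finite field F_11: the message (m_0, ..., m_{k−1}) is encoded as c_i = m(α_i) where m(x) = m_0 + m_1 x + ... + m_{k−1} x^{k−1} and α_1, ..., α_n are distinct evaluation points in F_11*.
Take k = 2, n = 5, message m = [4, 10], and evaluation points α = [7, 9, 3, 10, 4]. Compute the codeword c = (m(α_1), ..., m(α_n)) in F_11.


c = [8, 6, 1, 5, 0]

Message polynomial: m(x) = 4 + 10·x (mod 11).
For each evaluation point α_i, compute m(α_i) mod 11:
  α_1 = 7: Horner steps 10 → 8, so m(7) = 8.
  α_2 = 9: Horner steps 10 → 6, so m(9) = 6.
  α_3 = 3: Horner steps 10 → 1, so m(3) = 1.
  α_4 = 10: Horner steps 10 → 5, so m(10) = 5.
  α_5 = 4: Horner steps 10 → 0, so m(4) = 0.
Codeword c = [8, 6, 1, 5, 0] ∈ F_11^5.


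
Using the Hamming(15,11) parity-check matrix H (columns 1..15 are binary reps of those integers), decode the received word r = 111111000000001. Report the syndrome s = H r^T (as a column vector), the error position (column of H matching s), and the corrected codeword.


s = (1, 0, 0, 0)^T, error position = 8, corrected codeword c = 111111010000001

Compute s = H r^T mod 2 one row at a time:
  s_1 = 0 + 0 + 0 + 0 + 0 + 0 + 0 + 1 = 1 ≡ 1 (mod 2).
  s_2 = 1 + 1 + 1 + 0 + 0 + 0 + 0 + 1 = 4 ≡ 0 (mod 2).
  s_3 = 1 + 1 + 1 + 0 + 0 + 0 + 0 + 1 = 4 ≡ 0 (mod 2).
  s_4 = 1 + 1 + 1 + 0 + 0 + 0 + 0 + 1 = 4 ≡ 0 (mod 2).
s = (1, 0, 0, 0)^T — this equals column 8 of H (binary 1000), so error is at position 8.
Correct: flip bit 8 of r = 111111000000001 to get c = 111111010000001.


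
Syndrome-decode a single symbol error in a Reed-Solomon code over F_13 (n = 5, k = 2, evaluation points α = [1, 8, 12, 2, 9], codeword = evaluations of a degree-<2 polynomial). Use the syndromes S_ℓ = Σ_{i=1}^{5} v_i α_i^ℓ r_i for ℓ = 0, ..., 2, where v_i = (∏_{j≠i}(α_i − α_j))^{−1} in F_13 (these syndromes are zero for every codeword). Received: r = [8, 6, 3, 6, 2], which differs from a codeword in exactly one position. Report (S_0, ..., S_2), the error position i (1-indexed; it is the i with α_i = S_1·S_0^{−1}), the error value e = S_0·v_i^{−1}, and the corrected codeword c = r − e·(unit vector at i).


S = (6, 12, 11), error at position 4, error magnitude e = 2, c = [8, 6, 3, 4, 2].

Step 1: column multipliers v_i = (∏_{j≠i}(α_i − α_j))^{−1} mod 13.
  i = 1 (α = 1): (1−8)(1−12)(1−2)(1−9) = (−7)·(−11)·(−1)·(−8) = 616 ≡ 5, so v_1 = 5^{−1} = 8 (mod 13).
  i = 2 (α = 8): (8−1)(8−12)(8−2)(8−9) = 7·(−4)·6·(−1) = 168 ≡ 12, so v_2 = 12^{−1} = 12 (mod 13).
  i = 3 (α = 12): (12−1)(12−8)(12−2)(12−9) = 11·4·10·3 = 1320 ≡ 7, so v_3 = 7^{−1} = 2 (mod 13).
  i = 4 (α = 2): (2−1)(2−8)(2−12)(2−9) = 1·(−6)·(−10)·(−7) = −420 ≡ 9, so v_4 = 9^{−1} = 3 (mod 13).
  i = 5 (α = 9): (9−1)(9−8)(9−12)(9−2) = 8·1·(−3)·7 = −168 ≡ 1, so v_5 = 1^{−1} = 1 (mod 13).
  v = [8, 12, 2, 3, 1].
Step 2: syndromes of r = [8, 6, 3, 6, 2] (all sums mod 13).
  S_0 = Σ v_i r_i = 8·8 + 12·6 + 2·3 + 3·6 + 1·2 = 162 ≡ 6.
  S_1 = Σ v_i α_i r_i = 8·1·8 + 12·8·6 + 2·12·3 + 3·2·6 + 1·9·2 = 766 ≡ 12.
  α_i^2 mod 13 = [1, 12, 1, 4, 3].
  S_2 = Σ v_i α_i^2 r_i = 8·1·8 + 12·12·6 + 2·1·3 + 3·4·6 + 1·3·2 = 1012 ≡ 11.
  S = (6, 12, 11) ≠ 0, so r is not a codeword (an error is present).
Step 3: locate the error. For a single error e at position i, S_ℓ = v_i·e·α_i^ℓ, so α_err = S_1/S_0.
  S_0^{−1} = 6^{−1} = 11 (mod 13), so α_err = 12·11 = 132 ≡ 2 = α_4. Error position i = 4.
  Consistency check: S_2/S_1 = 11·12 = 132 ≡ 2 = α_err ✓ (single-error assumption holds).
Step 4: error magnitude e = S_0/v_4 = S_0·∏_{j≠4}(α_4 − α_j) = 6·9 = 54 ≡ 2 (mod 13).
Step 5: correct position 4: c_4 = r_4 − e = 6 − 2 ≡ 4 (mod 13). Hence c = [8, 6, 3, 4, 2].
  Check: interpolating c through the α_i gives m(x) = 12 + 9·x (degree < 2) with m(α_i) = c_i for every i, so c is indeed a codeword.


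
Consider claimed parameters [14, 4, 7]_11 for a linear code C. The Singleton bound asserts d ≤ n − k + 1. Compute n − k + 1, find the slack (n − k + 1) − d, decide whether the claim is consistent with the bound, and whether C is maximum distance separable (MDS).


Singleton RHS = n − k + 1 = 11, slack = 4, bound satisfied, not MDS.

Singleton bound: d ≤ n − k + 1.
Here n = 14, k = 4, so n − k + 1 = 11.
Given d = 7, check d ≤ 11: YES.
Slack = (n − k + 1) − d = 4.
The code is NOT MDS (slack = 4 > 0).
Description: the claimed parameters are [14, 4, 7]_11; such a code would be non-MDS.


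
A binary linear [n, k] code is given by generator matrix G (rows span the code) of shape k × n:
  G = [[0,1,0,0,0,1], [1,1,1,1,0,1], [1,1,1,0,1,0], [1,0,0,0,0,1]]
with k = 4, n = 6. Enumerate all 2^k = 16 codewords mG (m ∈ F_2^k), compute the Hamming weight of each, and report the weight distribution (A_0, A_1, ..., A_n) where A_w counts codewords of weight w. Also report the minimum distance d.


Weight distribution: A_0 = 1, A_2 = 4, A_3 = 6, A_4 = 3, A_5 = 2. Minimum distance d = 2.

Enumerate all 2^4 = 16 messages m ∈ F_2^4.
For each, compute codeword c = mG in F_2^6, then tally its weight.
  m = 0000 → c = 000000, weight = 0.
  m = 1000 → c = 010001, weight = 2.
  m = 0100 → c = 111101, weight = 5.
  m = 1100 → c = 101100, weight = 3.
  m = 0010 → c = 111010, weight = 4.
  m = 1010 → c = 101011, weight = 4.
  m = 0110 → c = 000111, weight = 3.
  m = 1110 → c = 010110, weight = 3.
  m = 0001 → c = 100001, weight = 2.
  m = 1001 → c = 110000, weight = 2.
  m = 0101 → c = 011100, weight = 3.
  m = 1101 → c = 001101, weight = 3.
  m = 0011 → c = 011011, weight = 4.
  m = 1011 → c = 001010, weight = 2.
  m = 0111 → c = 100110, weight = 3.
  m = 1111 → c = 110111, weight = 5.
Tally weights:
  weight 0: 1 codewords.
  weight 2: 4 codewords.
  weight 3: 6 codewords.
  weight 4: 3 codewords.
  weight 5: 2 codewords.
Minimum distance d = smallest w > 0 with A_w > 0 = 2.
Sanity: Σ A_w = 16 = 2^4 = 16 ✓.


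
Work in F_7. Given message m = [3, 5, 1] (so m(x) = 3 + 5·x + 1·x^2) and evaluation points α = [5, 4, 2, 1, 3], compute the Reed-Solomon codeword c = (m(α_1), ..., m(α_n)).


c = [4, 4, 3, 2, 6]

Message polynomial: m(x) = 3 + 5·x + 1·x^2 (mod 7).
For each evaluation point α_i, compute m(α_i) mod 7:
  α_1 = 5: Horner steps 1 → 3 → 4, so m(5) = 4.
  α_2 = 4: Horner steps 1 → 2 → 4, so m(4) = 4.
  α_3 = 2: Horner steps 1 → 0 → 3, so m(2) = 3.
  α_4 = 1: Horner steps 1 → 6 → 2, so m(1) = 2.
  α_5 = 3: Horner steps 1 → 1 → 6, so m(3) = 6.
Codeword c = [4, 4, 3, 2, 6] ∈ F_7^5.


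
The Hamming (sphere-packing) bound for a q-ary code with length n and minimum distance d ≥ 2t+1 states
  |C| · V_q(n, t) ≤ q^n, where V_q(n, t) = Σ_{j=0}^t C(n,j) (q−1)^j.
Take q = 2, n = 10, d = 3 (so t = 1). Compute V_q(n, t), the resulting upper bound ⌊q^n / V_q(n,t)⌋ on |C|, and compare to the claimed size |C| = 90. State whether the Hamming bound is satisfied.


V_q(n, t) = 11, q^n = 1024, Hamming bound = 93, |C| = 90 ≤ bound (satisfied).

Step 1: Compute V_q(n, t) = Σ_{j=0}^1 C(n, j) (q−1)^j.
  j = 0: C(10,0)·(1)^0 = 1·1 = 1.
  j = 1: C(10,1)·(1)^1 = 10·1 = 10.
  V_q(n, t) = 1 + 10 = 11.
Step 2: q^n = 2^10 = 1024.
Step 3: Hamming bound ⌊q^n / V_q(n,t)⌋ = ⌊1024/11⌋ = 93.
Step 4: Compare |C| = 90 to 93: satisfied.
The claimed |C| lies below the Hamming bound.


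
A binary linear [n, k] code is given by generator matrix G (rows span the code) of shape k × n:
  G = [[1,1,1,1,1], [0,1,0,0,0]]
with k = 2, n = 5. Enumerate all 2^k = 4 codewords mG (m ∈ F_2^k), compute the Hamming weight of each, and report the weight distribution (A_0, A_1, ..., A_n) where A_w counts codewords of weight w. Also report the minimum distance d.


Weight distribution: A_0 = 1, A_1 = 1, A_4 = 1, A_5 = 1. Minimum distance d = 1.

Enumerate all 2^2 = 4 messages m ∈ F_2^2.
For each, compute codeword c = mG in F_2^5, then tally its weight.
  m = 00 → c = 00000, weight = 0.
  m = 10 → c = 11111, weight = 5.
  m = 01 → c = 01000, weight = 1.
  m = 11 → c = 10111, weight = 4.
Tally weights:
  weight 0: 1 codewords.
  weight 1: 1 codewords.
  weight 4: 1 codewords.
  weight 5: 1 codewords.
Minimum distance d = smallest w > 0 with A_w > 0 = 1.
Sanity: Σ A_w = 4 = 2^2 = 4 ✓.


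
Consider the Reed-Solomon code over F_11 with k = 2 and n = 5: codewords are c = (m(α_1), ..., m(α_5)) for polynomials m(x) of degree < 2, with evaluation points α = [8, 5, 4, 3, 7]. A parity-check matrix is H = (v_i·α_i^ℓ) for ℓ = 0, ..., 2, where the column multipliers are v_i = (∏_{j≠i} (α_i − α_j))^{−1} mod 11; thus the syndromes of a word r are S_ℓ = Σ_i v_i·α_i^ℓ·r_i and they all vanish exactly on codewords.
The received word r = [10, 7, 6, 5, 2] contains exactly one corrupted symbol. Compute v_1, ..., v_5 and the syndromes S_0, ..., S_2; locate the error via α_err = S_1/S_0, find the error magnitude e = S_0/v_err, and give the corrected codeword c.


S = (9, 8, 1), error at position 5, error magnitude e = 4, c = [10, 7, 6, 5, 9].

Step 1: column multipliers v_i = (∏_{j≠i}(α_i − α_j))^{−1} mod 11.
  i = 1 (α = 8): (8−5)(8−4)(8−3)(8−7) = 3·4·5·1 = 60 ≡ 5, so v_1 = 5^{−1} = 9 (mod 11).
  i = 2 (α = 5): (5−8)(5−4)(5−3)(5−7) = (−3)·1·2·(−2) = 12 ≡ 1, so v_2 = 1^{−1} = 1 (mod 11).
  i = 3 (α = 4): (4−8)(4−5)(4−3)(4−7) = (−4)·(−1)·1·(−3) = −12 ≡ 10, so v_3 = 10^{−1} = 10 (mod 11).
  i = 4 (α = 3): (3−8)(3−5)(3−4)(3−7) = (−5)·(−2)·(−1)·(−4) = 40 ≡ 7, so v_4 = 7^{−1} = 8 (mod 11).
  i = 5 (α = 7): (7−8)(7−5)(7−4)(7−3) = (−1)·2·3·4 = −24 ≡ 9, so v_5 = 9^{−1} = 5 (mod 11).
  v = [9, 1, 10, 8, 5].
Step 2: syndromes of r = [10, 7, 6, 5, 2] (all sums mod 11).
  S_0 = Σ v_i r_i = 9·10 + 1·7 + 10·6 + 8·5 + 5·2 = 207 ≡ 9.
  S_1 = Σ v_i α_i r_i = 9·8·10 + 1·5·7 + 10·4·6 + 8·3·5 + 5·7·2 = 1185 ≡ 8.
  α_i^2 mod 11 = [9, 3, 5, 9, 5].
  S_2 = Σ v_i α_i^2 r_i = 9·9·10 + 1·3·7 + 10·5·6 + 8·9·5 + 5·5·2 = 1541 ≡ 1.
  S = (9, 8, 1) ≠ 0, so r is not a codeword (an error is present).
Step 3: locate the error. For a single error e at position i, S_ℓ = v_i·e·α_i^ℓ, so α_err = S_1/S_0.
  S_0^{−1} = 9^{−1} = 5 (mod 11), so α_err = 8·5 = 40 ≡ 7 = α_5. Error position i = 5.
  Consistency check: S_2/S_1 = 1·7 = 7 ≡ 7 = α_err ✓ (single-error assumption holds).
Step 4: error magnitude e = S_0/v_5 = S_0·∏_{j≠5}(α_5 − α_j) = 9·9 = 81 ≡ 4 (mod 11).
Step 5: correct position 5: c_5 = r_5 − e = 2 − 4 ≡ 9 (mod 11). Hence c = [10, 7, 6, 5, 9].
  Check: interpolating c through the α_i gives m(x) = 2 + 1·x (degree < 2) with m(α_i) = c_i for every i, so c is indeed a codeword.


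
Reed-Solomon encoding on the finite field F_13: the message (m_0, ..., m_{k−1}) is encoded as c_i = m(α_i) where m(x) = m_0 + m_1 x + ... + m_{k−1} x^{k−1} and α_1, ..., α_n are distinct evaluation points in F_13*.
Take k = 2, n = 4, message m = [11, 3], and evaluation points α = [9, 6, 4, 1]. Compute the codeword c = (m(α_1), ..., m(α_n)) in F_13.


c = [12, 3, 10, 1]

Message polynomial: m(x) = 11 + 3·x (mod 13).
For each evaluation point α_i, compute m(α_i) mod 13:
  α_1 = 9: Horner steps 3 → 12, so m(9) = 12.
  α_2 = 6: Horner steps 3 → 3, so m(6) = 3.
  α_3 = 4: Horner steps 3 → 10, so m(4) = 10.
  α_4 = 1: Horner steps 3 → 1, so m(1) = 1.
Codeword c = [12, 3, 10, 1] ∈ F_13^4.


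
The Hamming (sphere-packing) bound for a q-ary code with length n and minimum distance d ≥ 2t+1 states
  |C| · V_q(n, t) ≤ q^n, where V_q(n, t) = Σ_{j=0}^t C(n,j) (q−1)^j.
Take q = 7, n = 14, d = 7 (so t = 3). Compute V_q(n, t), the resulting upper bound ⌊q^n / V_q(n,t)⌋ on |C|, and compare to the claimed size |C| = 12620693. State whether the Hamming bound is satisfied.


V_q(n, t) = 81985, q^n = 678223072849, Hamming bound = 8272526, |C| = 12620693 > bound (violated).

Step 1: Compute V_q(n, t) = Σ_{j=0}^3 C(n, j) (q−1)^j.
  j = 0: C(14,0)·(6)^0 = 1·1 = 1.
  j = 1: C(14,1)·(6)^1 = 14·6 = 84.
  j = 2: C(14,2)·(6)^2 = 91·36 = 3276.
  j = 3: C(14,3)·(6)^3 = 364·216 = 78624.
  V_q(n, t) = 1 + 84 + 3276 + 78624 = 81985.
Step 2: q^n = 7^14 = 678223072849.
Step 3: Hamming bound ⌊q^n / V_q(n,t)⌋ = ⌊678223072849/81985⌋ = 8272526.
Step 4: Compare |C| = 12620693 to 8272526: violated.
The claimed |C| lies above the Hamming bound, so no 7-ary code of length 14 with d ≥ 7 can have 12620693 codewords.


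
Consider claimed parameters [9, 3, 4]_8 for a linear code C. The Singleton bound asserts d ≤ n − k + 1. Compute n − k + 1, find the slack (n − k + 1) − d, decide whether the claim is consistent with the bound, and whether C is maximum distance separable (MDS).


Singleton RHS = n − k + 1 = 7, slack = 3, bound satisfied, not MDS.

Singleton bound: d ≤ n − k + 1.
Here n = 9, k = 3, so n − k + 1 = 7.
Given d = 4, check d ≤ 7: YES.
Slack = (n − k + 1) − d = 3.
The code is NOT MDS (slack = 3 > 0).
Description: the claimed parameters are [9, 3, 4]_8; such a code would be non-MDS.


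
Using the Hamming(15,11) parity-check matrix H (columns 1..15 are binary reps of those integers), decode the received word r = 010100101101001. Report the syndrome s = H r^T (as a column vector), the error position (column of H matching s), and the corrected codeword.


s = (0, 0, 0, 1)^T, error position = 1, corrected codeword c = 110100101101001

Compute s = H r^T mod 2 one row at a time:
  s_1 = 0 + 1 + 1 + 0 + 1 + 0 + 0 + 1 = 4 ≡ 0 (mod 2).
  s_2 = 1 + 0 + 0 + 1 + 1 + 0 + 0 + 1 = 4 ≡ 0 (mod 2).
  s_3 = 1 + 0 + 0 + 1 + 1 + 0 + 0 + 1 = 4 ≡ 0 (mod 2).
  s_4 = 0 + 0 + 0 + 1 + 1 + 0 + 0 + 1 = 3 ≡ 1 (mod 2).
s = (0, 0, 0, 1)^T — this equals column 1 of H (binary 0001), so error is at position 1.
Correct: flip bit 1 of r = 010100101101001 to get c = 110100101101001.


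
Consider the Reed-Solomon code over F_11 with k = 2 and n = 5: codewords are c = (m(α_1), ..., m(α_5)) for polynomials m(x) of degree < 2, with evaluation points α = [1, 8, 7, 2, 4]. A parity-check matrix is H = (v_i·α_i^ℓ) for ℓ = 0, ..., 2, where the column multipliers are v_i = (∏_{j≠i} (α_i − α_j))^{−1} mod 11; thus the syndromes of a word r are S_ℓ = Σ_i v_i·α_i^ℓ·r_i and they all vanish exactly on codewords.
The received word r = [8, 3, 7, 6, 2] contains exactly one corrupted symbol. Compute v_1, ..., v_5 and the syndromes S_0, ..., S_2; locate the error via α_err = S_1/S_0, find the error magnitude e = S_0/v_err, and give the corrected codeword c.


S = (3, 2, 5), error at position 2, error magnitude e = 9, c = [8, 5, 7, 6, 2].

Step 1: column multipliers v_i = (∏_{j≠i}(α_i − α_j))^{−1} mod 11.
  i = 1 (α = 1): (1−8)(1−7)(1−2)(1−4) = (−7)·(−6)·(−1)·(−3) = 126 ≡ 5, so v_1 = 5^{−1} = 9 (mod 11).
  i = 2 (α = 8): (8−1)(8−7)(8−2)(8−4) = 7·1·6·4 = 168 ≡ 3, so v_2 = 3^{−1} = 4 (mod 11).
  i = 3 (α = 7): (7−1)(7−8)(7−2)(7−4) = 6·(−1)·5·3 = −90 ≡ 9, so v_3 = 9^{−1} = 5 (mod 11).
  i = 4 (α = 2): (2−1)(2−8)(2−7)(2−4) = 1·(−6)·(−5)·(−2) = −60 ≡ 6, so v_4 = 6^{−1} = 2 (mod 11).
  i = 5 (α = 4): (4−1)(4−8)(4−7)(4−2) = 3·(−4)·(−3)·2 = 72 ≡ 6, so v_5 = 6^{−1} = 2 (mod 11).
  v = [9, 4, 5, 2, 2].
Step 2: syndromes of r = [8, 3, 7, 6, 2] (all sums mod 11).
  S_0 = Σ v_i r_i = 9·8 + 4·3 + 5·7 + 2·6 + 2·2 = 135 ≡ 3.
  S_1 = Σ v_i α_i r_i = 9·1·8 + 4·8·3 + 5·7·7 + 2·2·6 + 2·4·2 = 453 ≡ 2.
  α_i^2 mod 11 = [1, 9, 5, 4, 5].
  S_2 = Σ v_i α_i^2 r_i = 9·1·8 + 4·9·3 + 5·5·7 + 2·4·6 + 2·5·2 = 423 ≡ 5.
  S = (3, 2, 5) ≠ 0, so r is not a codeword (an error is present).
Step 3: locate the error. For a single error e at position i, S_ℓ = v_i·e·α_i^ℓ, so α_err = S_1/S_0.
  S_0^{−1} = 3^{−1} = 4 (mod 11), so α_err = 2·4 = 8 ≡ 8 = α_2. Error position i = 2.
  Consistency check: S_2/S_1 = 5·6 = 30 ≡ 8 = α_err ✓ (single-error assumption holds).
Step 4: error magnitude e = S_0/v_2 = S_0·∏_{j≠2}(α_2 − α_j) = 3·3 = 9 ≡ 9 (mod 11).
Step 5: correct position 2: c_2 = r_2 − e = 3 − 9 ≡ 5 (mod 11). Hence c = [8, 5, 7, 6, 2].
  Check: interpolating c through the α_i gives m(x) = 10 + 9·x (degree < 2) with m(α_i) = c_i for every i, so c is indeed a codeword.
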